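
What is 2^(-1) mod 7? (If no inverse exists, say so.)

Apply the Euclidean algorithm to 7 and 2:
7 = 3*2 + 1
2 = 2*1 + 0
gcd = 1, so the inverse exists. Back-substitute:
1 = 7 − 3·2
Hence 2⁻¹ ≡ -3 ≡ 4 (mod 7).

4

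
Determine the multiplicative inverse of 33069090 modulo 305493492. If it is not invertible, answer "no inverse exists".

no inverse exists

Compute gcd(33069090, 305493492):
305493492 = 9·33069090 + 7871682
33069090 = 4·7871682 + 1582362
7871682 = 4·1582362 + 1542234
1582362 = 1·1542234 + 40128
1542234 = 38·40128 + 17370
40128 = 2·17370 + 5388
17370 = 3·5388 + 1206
5388 = 4·1206 + 564
1206 = 2·564 + 78
564 = 7·78 + 18
78 = 4·18 + 6
18 = 3·6 + 0
Since gcd = 6 > 1, 33069090 is not a unit mod 305493492.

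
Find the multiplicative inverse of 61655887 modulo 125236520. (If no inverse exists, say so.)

68069663

Run Euclid on (125236520, 61655887):
125236520 = 2·61655887 + 1924746
61655887 = 32·1924746 + 64015
1924746 = 30·64015 + 4296
64015 = 14·4296 + 3871
4296 = 1·3871 + 425
3871 = 9·425 + 46
425 = 9·46 + 11
46 = 4·11 + 2
11 = 5·2 + 1
2 = 2·1 + 0
Since gcd(61655887, 125236520) = 1, back-substitute to write 1 as a combination:
1 = 11 − 5·2
1 = −5·46 + 21·11
1 = 21·425 − 194·46
1 = −194·3871 + 1767·425
1 = 1767·4296 − 1961·3871
1 = −1961·64015 + 29221·4296
1 = 29221·1924746 − 878591·64015
1 = −878591·61655887 + 28144133·1924746
1 = 28144133·125236520 − 57166857·61655887
So 61655887·(-57166857) ≡ 1 (mod 125236520), and -57166857 ≡ 68069663 (mod 125236520).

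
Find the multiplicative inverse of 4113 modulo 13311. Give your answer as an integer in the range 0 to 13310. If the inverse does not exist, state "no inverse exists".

Compute gcd(4113, 13311):
13311 = 3×4113 + 972
4113 = 4×972 + 225
972 = 4×225 + 72
225 = 3×72 + 9
72 = 8×9 + 0
gcd(4113, 13311) = 9 ≠ 1, so 4113 has no multiplicative inverse modulo 13311.

no inverse exists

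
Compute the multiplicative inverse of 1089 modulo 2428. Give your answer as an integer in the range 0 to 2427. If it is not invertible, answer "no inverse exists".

gcd(2428, 1089) by repeated division:
2428 = 2·1089 + 250
1089 = 4·250 + 89
250 = 2·89 + 72
89 = 1·72 + 17
72 = 4·17 + 4
17 = 4·4 + 1
4 = 4·1 + 0
Since gcd(1089, 2428) = 1, back-substitute to write 1 as a combination:
1 = 17 − 4·4
1 = −4·72 + 17·17
1 = 17·89 − 21·72
1 = −21·250 + 59·89
1 = 59·1089 − 257·250
1 = −257·2428 + 573·1089
So 1089·573 ≡ 1 (mod 2428).

573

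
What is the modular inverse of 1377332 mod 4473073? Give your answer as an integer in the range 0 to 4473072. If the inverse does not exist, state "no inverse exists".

Compute gcd(1377332, 4473073):
4473073 = 3×1377332 + 341077
1377332 = 4×341077 + 13024
341077 = 26×13024 + 2453
13024 = 5×2453 + 759
2453 = 3×759 + 176
759 = 4×176 + 55
176 = 3×55 + 11
55 = 5×11 + 0
gcd(1377332, 4473073) = 11 ≠ 1, so 1377332 has no multiplicative inverse modulo 4473073.

no inverse exists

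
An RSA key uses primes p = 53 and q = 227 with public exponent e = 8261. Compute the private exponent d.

φ(n) = (p−1)(q−1) = 52·226 = 11752.
Need d with 8261·d ≡ 1 (mod 11752). Apply the extended Euclidean algorithm:
11752 = 1*8261 + 3491
8261 = 2*3491 + 1279
3491 = 2*1279 + 933
1279 = 1*933 + 346
933 = 2*346 + 241
346 = 1*241 + 105
241 = 2*105 + 31
105 = 3*31 + 12
31 = 2*12 + 7
12 = 1*7 + 5
7 = 1*5 + 2
5 = 2*2 + 1
2 = 2*1 + 0
Back-substitute:
1 = 5 − 2·2
1 = −2·7 + 3·5
1 = 3·12 − 5·7
1 = −5·31 + 13·12
1 = 13·105 − 44·31
1 = −44·241 + 101·105
1 = 101·346 − 145·241
1 = −145·933 + 391·346
1 = 391·1279 − 536·933
1 = −536·3491 + 1463·1279
1 = 1463·8261 − 3462·3491
1 = −3462·11752 + 4925·8261
So 8261·4925 ≡ 1 (mod 11752), hence d = 4925.

4925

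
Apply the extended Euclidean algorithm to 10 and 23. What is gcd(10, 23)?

1

Apply Euclid's algorithm to 23 and 10:
23 = 2·10 + 3
10 = 3·3 + 1
3 = 3·1 + 0
gcd(10, 23) = 1.
Back-substituting:
1 = 10 − 3·3
1 = −3·23 + 7·10
So 1 = (-3)·23 + (7)·10.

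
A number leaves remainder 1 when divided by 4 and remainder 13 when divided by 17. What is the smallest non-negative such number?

Write x = 1 + 4·k. Then 4·k ≡ 13 − 1 ≡ 12 (mod 17).
Need 4⁻¹ mod 17. Extended Euclid on (17, 4):
17 = 4·4 + 1
4 = 4·1 + 0
Back-substitute:
1 = 17 − 4·4
4⁻¹ ≡ 13 (mod 17), so k ≡ 13·12 ≡ 3 (mod 17).
x = 1 + 4·3 = 13.

13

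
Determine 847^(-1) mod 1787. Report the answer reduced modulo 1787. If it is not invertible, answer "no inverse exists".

538

Apply the Euclidean algorithm to 1787 and 847:
1787 = 2·847 + 93
847 = 9·93 + 10
93 = 9·10 + 3
10 = 3·3 + 1
3 = 3·1 + 0
Since gcd(847, 1787) = 1, back-substitute to write 1 as a combination:
1 = 10 − 3·3
1 = −3·93 + 28·10
1 = 28·847 − 255·93
1 = −255·1787 + 538·847
So 847·538 ≡ 1 (mod 1787).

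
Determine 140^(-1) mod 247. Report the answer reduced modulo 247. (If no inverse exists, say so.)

30

Apply the Euclidean algorithm to 247 and 140:
247 = 1·140 + 107
140 = 1·107 + 33
107 = 3·33 + 8
33 = 4·8 + 1
8 = 8·1 + 0
Since gcd(140, 247) = 1, back-substitute to write 1 as a combination:
1 = 33 − 4·8
1 = −4·107 + 13·33
1 = 13·140 − 17·107
1 = −17·247 + 30·140
So 140·30 ≡ 1 (mod 247).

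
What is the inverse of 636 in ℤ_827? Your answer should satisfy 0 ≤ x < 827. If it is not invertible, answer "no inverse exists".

Extended Euclidean algorithm:
827 = 1·636 + 191
636 = 3·191 + 63
191 = 3·63 + 2
63 = 31·2 + 1
2 = 2·1 + 0
The gcd is 1. Working backward:
1 = 63 − 31·2
1 = −31·191 + 94·63
1 = 94·636 − 313·191
1 = −313·827 + 407·636
So 636·407 ≡ 1 (mod 827).

407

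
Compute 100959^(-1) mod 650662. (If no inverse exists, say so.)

Run Euclid on (650662, 100959):
650662 = 6*100959 + 44908
100959 = 2*44908 + 11143
44908 = 4*11143 + 336
11143 = 33*336 + 55
336 = 6*55 + 6
55 = 9*6 + 1
6 = 6*1 + 0
Since gcd(100959, 650662) = 1, back-substitute to write 1 as a combination:
1 = 55 − 9·6
1 = −9·336 + 55·55
1 = 55·11143 − 1824·336
1 = −1824·44908 + 7351·11143
1 = 7351·100959 − 16526·44908
1 = −16526·650662 + 106507·100959
So 100959·106507 ≡ 1 (mod 650662).

106507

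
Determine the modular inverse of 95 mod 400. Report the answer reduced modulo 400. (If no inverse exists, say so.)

Euclidean algorithm on 400, 95:
400 = 4·95 + 20
95 = 4·20 + 15
20 = 1·15 + 5
15 = 3·5 + 0
Since gcd = 5 > 1, 95 is not a unit mod 400.

no inverse exists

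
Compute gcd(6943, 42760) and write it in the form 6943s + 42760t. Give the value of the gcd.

1

Euclidean algorithm:
42760 = 6*6943 + 1102
6943 = 6*1102 + 331
1102 = 3*331 + 109
331 = 3*109 + 4
109 = 27*4 + 1
4 = 4*1 + 0
gcd(6943, 42760) = 1.
Express as a combination:
1 = 109 − 27·4
1 = −27·331 + 82·109
1 = 82·1102 − 273·331
1 = −273·6943 + 1720·1102
1 = 1720·42760 − 10593·6943
So 1 = (1720)·42760 + (-10593)·6943.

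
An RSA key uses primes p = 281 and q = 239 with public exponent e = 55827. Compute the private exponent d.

12443

φ(n) = (p−1)(q−1) = 280·238 = 66640.
Need d with 55827·d ≡ 1 (mod 66640). Apply the extended Euclidean algorithm:
66640 = 1*55827 + 10813
55827 = 5*10813 + 1762
10813 = 6*1762 + 241
1762 = 7*241 + 75
241 = 3*75 + 16
75 = 4*16 + 11
16 = 1*11 + 5
11 = 2*5 + 1
5 = 5*1 + 0
Back-substitute:
1 = 11 − 2·5
1 = −2·16 + 3·11
1 = 3·75 − 14·16
1 = −14·241 + 45·75
1 = 45·1762 − 329·241
1 = −329·10813 + 2019·1762
1 = 2019·55827 − 10424·10813
1 = −10424·66640 + 12443·55827
So 55827·12443 ≡ 1 (mod 66640), hence d = 12443.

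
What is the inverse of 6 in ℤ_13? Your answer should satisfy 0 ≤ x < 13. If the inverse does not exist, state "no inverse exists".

gcd(13, 6) by repeated division:
13 = 2·6 + 1
6 = 6·1 + 0
The gcd is 1. Working backward:
1 = 13 − 2·6
So 6·(-2) ≡ 1 (mod 13), and -2 ≡ 11 (mod 13).

11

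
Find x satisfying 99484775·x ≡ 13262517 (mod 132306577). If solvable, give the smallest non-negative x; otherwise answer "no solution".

gcd(99484775, 132306577):
132306577 = 1*99484775 + 32821802
99484775 = 3*32821802 + 1019369
32821802 = 32*1019369 + 201994
1019369 = 5*201994 + 9399
201994 = 21*9399 + 4615
9399 = 2*4615 + 169
4615 = 27*169 + 52
169 = 3*52 + 13
52 = 4*13 + 0
gcd = 13, but 13 ∤ 13262517, so the congruence has no solution.

no solution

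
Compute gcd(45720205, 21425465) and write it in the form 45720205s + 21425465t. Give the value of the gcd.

5

Repeated division:
45720205 = 2·21425465 + 2869275
21425465 = 7·2869275 + 1340540
2869275 = 2·1340540 + 188195
1340540 = 7·188195 + 23175
188195 = 8·23175 + 2795
23175 = 8·2795 + 815
2795 = 3·815 + 350
815 = 2·350 + 115
350 = 3·115 + 5
115 = 23·5 + 0
gcd(45720205, 21425465) = 5.
Back-substituting:
5 = 350 − 3·115
5 = −3·815 + 7·350
5 = 7·2795 − 24·815
5 = −24·23175 + 199·2795
5 = 199·188195 − 1616·23175
5 = −1616·1340540 + 11511·188195
5 = 11511·2869275 − 24638·1340540
5 = −24638·21425465 + 183977·2869275
5 = 183977·45720205 − 392592·21425465
So 5 = (183977)·45720205 + (-392592)·21425465.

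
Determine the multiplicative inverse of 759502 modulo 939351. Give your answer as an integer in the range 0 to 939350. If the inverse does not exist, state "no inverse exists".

884755

Run Euclid on (939351, 759502):
939351 = 1*759502 + 179849
759502 = 4*179849 + 40106
179849 = 4*40106 + 19425
40106 = 2*19425 + 1256
19425 = 15*1256 + 585
1256 = 2*585 + 86
585 = 6*86 + 69
86 = 1*69 + 17
69 = 4*17 + 1
17 = 17*1 + 0
gcd = 1, so the inverse exists. Back-substitute:
1 = 69 − 4·17
1 = −4·86 + 5·69
1 = 5·585 − 34·86
1 = −34·1256 + 73·585
1 = 73·19425 − 1129·1256
1 = −1129·40106 + 2331·19425
1 = 2331·179849 − 10453·40106
1 = −10453·759502 + 44143·179849
1 = 44143·939351 − 54596·759502
So 759502·(-54596) ≡ 1 (mod 939351), and -54596 ≡ 884755 (mod 939351).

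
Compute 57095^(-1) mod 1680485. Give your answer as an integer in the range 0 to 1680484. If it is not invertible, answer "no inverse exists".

no inverse exists

Compute gcd(57095, 1680485):
1680485 = 29×57095 + 24730
57095 = 2×24730 + 7635
24730 = 3×7635 + 1825
7635 = 4×1825 + 335
1825 = 5×335 + 150
335 = 2×150 + 35
150 = 4×35 + 10
35 = 3×10 + 5
10 = 2×5 + 0
Since gcd = 5 > 1, 57095 is not a unit mod 1680485.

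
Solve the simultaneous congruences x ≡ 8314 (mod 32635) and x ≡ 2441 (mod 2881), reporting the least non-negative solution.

92332729

Write x = 8314 + 32635·k. Then 32635·k ≡ 2441 − 8314 ≡ 2770 (mod 2881).
Need 32635⁻¹ mod 2881. Extended Euclid on (2881, 944):
2881 = 3·944 + 49
944 = 19·49 + 13
49 = 3·13 + 10
13 = 1·10 + 3
10 = 3·3 + 1
3 = 3·1 + 0
Back-substitute:
1 = 10 − 3·3
1 = −3·13 + 4·10
1 = 4·49 − 15·13
1 = −15·944 + 289·49
1 = 289·2881 − 882·944
32635⁻¹ ≡ 1999 (mod 2881), so k ≡ 1999·2770 ≡ 2829 (mod 2881).
x = 8314 + 32635·2829 = 92332729.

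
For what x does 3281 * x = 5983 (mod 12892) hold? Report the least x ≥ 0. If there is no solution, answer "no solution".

6827

First find gcd(3281, 12892):
12892 = 3·3281 + 3049
3281 = 1·3049 + 232
3049 = 13·232 + 33
232 = 7·33 + 1
33 = 33·1 + 0
gcd = 1, so a unique solution mod 12892 exists.
Back-substitute for the Bézout coefficients:
1 = 232 − 7·33
1 = −7·3049 + 92·232
1 = 92·3281 − 99·3049
1 = −99·12892 + 389·3281
So 3281·(389) ≡ 1 (mod 12892), giving 3281⁻¹ ≡ 389.
x ≡ 3281⁻¹·5983 ≡ 389·5983 ≡ 6827 (mod 12892).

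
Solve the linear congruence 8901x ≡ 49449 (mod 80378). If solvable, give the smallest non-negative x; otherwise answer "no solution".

First find gcd(8901, 80378):
80378 = 9*8901 + 269
8901 = 33*269 + 24
269 = 11*24 + 5
24 = 4*5 + 4
5 = 1*4 + 1
4 = 4*1 + 0
gcd = 1, so a unique solution mod 80378 exists.
Back-substitute for the Bézout coefficients:
1 = 5 − 4
1 = −24 + 5·5
1 = 5·269 − 56·24
1 = −56·8901 + 1853·269
1 = 1853·80378 − 16733·8901
So 8901·(-16733) ≡ 1 (mod 80378), giving 8901⁻¹ ≡ 63645.
x ≡ 8901⁻¹·49449 ≡ 63645·49449 ≡ 61393 (mod 80378).

61393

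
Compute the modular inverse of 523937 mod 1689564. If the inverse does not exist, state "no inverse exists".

Extended Euclidean algorithm:
1689564 = 3×523937 + 117753
523937 = 4×117753 + 52925
117753 = 2×52925 + 11903
52925 = 4×11903 + 5313
11903 = 2×5313 + 1277
5313 = 4×1277 + 205
1277 = 6×205 + 47
205 = 4×47 + 17
47 = 2×17 + 13
17 = 1×13 + 4
13 = 3×4 + 1
4 = 4×1 + 0
The gcd is 1. Working backward:
1 = 13 − 3·4
1 = −3·17 + 4·13
1 = 4·47 − 11·17
1 = −11·205 + 48·47
1 = 48·1277 − 299·205
1 = −299·5313 + 1244·1277
1 = 1244·11903 − 2787·5313
1 = −2787·52925 + 12392·11903
1 = 12392·117753 − 27571·52925
1 = −27571·523937 + 122676·117753
1 = 122676·1689564 − 395599·523937
Thus 523937·(-395599) ≡ 1 (mod 1689564); reducing, -395599 mod 1689564 = 1293965.

1293965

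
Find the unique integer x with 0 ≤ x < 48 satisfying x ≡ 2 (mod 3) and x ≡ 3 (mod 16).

Write x = 2 + 3·k. Then 3·k ≡ 3 − 2 ≡ 1 (mod 16).
Need 3⁻¹ mod 16. Extended Euclid on (16, 3):
16 = 5×3 + 1
3 = 3×1 + 0
Back-substitute:
1 = 16 − 5·3
3⁻¹ ≡ 11 (mod 16), so k ≡ 11·1 ≡ 11 (mod 16).
x = 2 + 3·11 = 35.

35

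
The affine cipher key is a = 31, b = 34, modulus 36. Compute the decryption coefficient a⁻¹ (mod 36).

Run Euclid on (36, 31):
36 = 1*31 + 5
31 = 6*5 + 1
5 = 5*1 + 0
gcd = 1, so the inverse exists. Back-substitute:
1 = 31 − 6·5
1 = −6·36 + 7·31
So 31·7 ≡ 1 (mod 36).

7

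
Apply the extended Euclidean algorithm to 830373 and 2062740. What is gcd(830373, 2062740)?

3

Euclidean algorithm:
2062740 = 2*830373 + 401994
830373 = 2*401994 + 26385
401994 = 15*26385 + 6219
26385 = 4*6219 + 1509
6219 = 4*1509 + 183
1509 = 8*183 + 45
183 = 4*45 + 3
45 = 15*3 + 0
gcd(830373, 2062740) = 3.
Back-substituting:
3 = 183 − 4·45
3 = −4·1509 + 33·183
3 = 33·6219 − 136·1509
3 = −136·26385 + 577·6219
3 = 577·401994 − 8791·26385
3 = −8791·830373 + 18159·401994
3 = 18159·2062740 − 45109·830373
So 3 = (18159)·2062740 + (-45109)·830373.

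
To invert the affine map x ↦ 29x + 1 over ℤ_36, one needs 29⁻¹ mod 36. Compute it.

Apply the Euclidean algorithm to 36 and 29:
36 = 1·29 + 7
29 = 4·7 + 1
7 = 7·1 + 0
Since gcd(29, 36) = 1, back-substitute to write 1 as a combination:
1 = 29 − 4·7
1 = −4·36 + 5·29
So 29·5 ≡ 1 (mod 36).

5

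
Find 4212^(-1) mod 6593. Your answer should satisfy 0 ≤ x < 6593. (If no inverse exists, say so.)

gcd(6593, 4212) by repeated division:
6593 = 1*4212 + 2381
4212 = 1*2381 + 1831
2381 = 1*1831 + 550
1831 = 3*550 + 181
550 = 3*181 + 7
181 = 25*7 + 6
7 = 1*6 + 1
6 = 6*1 + 0
Since gcd(4212, 6593) = 1, back-substitute to write 1 as a combination:
1 = 7 − 6
1 = −181 + 26·7
1 = 26·550 − 79·181
1 = −79·1831 + 263·550
1 = 263·2381 − 342·1831
1 = −342·4212 + 605·2381
1 = 605·6593 − 947·4212
Thus 4212·(-947) ≡ 1 (mod 6593); reducing, -947 mod 6593 = 5646.

5646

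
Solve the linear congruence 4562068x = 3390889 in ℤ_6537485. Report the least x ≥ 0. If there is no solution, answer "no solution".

First find gcd(4562068, 6537485):
6537485 = 1·4562068 + 1975417
4562068 = 2·1975417 + 611234
1975417 = 3·611234 + 141715
611234 = 4·141715 + 44374
141715 = 3·44374 + 8593
44374 = 5·8593 + 1409
8593 = 6·1409 + 139
1409 = 10·139 + 19
139 = 7·19 + 6
19 = 3·6 + 1
6 = 6·1 + 0
gcd = 1, so a unique solution mod 6537485 exists.
Back-substitute for the Bézout coefficients:
1 = 19 − 3·6
1 = −3·139 + 22·19
1 = 22·1409 − 223·139
1 = −223·8593 + 1360·1409
1 = 1360·44374 − 7023·8593
1 = −7023·141715 + 22429·44374
1 = 22429·611234 − 96739·141715
1 = −96739·1975417 + 312646·611234
1 = 312646·4562068 − 722031·1975417
1 = −722031·6537485 + 1034677·4562068
So 4562068·(1034677) ≡ 1 (mod 6537485), giving 4562068⁻¹ ≡ 1034677.
x ≡ 4562068⁻¹·3390889 ≡ 1034677·3390889 ≡ 2782903 (mod 6537485).

2782903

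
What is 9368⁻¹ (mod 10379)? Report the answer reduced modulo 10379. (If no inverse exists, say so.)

5749

Run Euclid on (10379, 9368):
10379 = 1×9368 + 1011
9368 = 9×1011 + 269
1011 = 3×269 + 204
269 = 1×204 + 65
204 = 3×65 + 9
65 = 7×9 + 2
9 = 4×2 + 1
2 = 2×1 + 0
Since gcd(9368, 10379) = 1, back-substitute to write 1 as a combination:
1 = 9 − 4·2
1 = −4·65 + 29·9
1 = 29·204 − 91·65
1 = −91·269 + 120·204
1 = 120·1011 − 451·269
1 = −451·9368 + 4179·1011
1 = 4179·10379 − 4630·9368
Thus 9368·(-4630) ≡ 1 (mod 10379); reducing, -4630 mod 10379 = 5749.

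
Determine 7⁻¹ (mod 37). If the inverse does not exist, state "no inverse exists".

16

Run Euclid on (37, 7):
37 = 5*7 + 2
7 = 3*2 + 1
2 = 2*1 + 0
The gcd is 1. Working backward:
1 = 7 − 3·2
1 = −3·37 + 16·7
So 7·16 ≡ 1 (mod 37).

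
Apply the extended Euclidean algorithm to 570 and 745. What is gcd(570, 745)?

5

Apply Euclid's algorithm to 745 and 570:
745 = 1×570 + 175
570 = 3×175 + 45
175 = 3×45 + 40
45 = 1×40 + 5
40 = 8×5 + 0
gcd(570, 745) = 5.
Back-substituting:
5 = 45 − 40
5 = −175 + 4·45
5 = 4·570 − 13·175
5 = −13·745 + 17·570
So 5 = (-13)·745 + (17)·570.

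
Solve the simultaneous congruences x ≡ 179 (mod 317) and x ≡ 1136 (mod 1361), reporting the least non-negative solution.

Write x = 179 + 317·k. Then 317·k ≡ 1136 − 179 ≡ 957 (mod 1361).
Need 317⁻¹ mod 1361. Extended Euclid on (1361, 317):
1361 = 4·317 + 93
317 = 3·93 + 38
93 = 2·38 + 17
38 = 2·17 + 4
17 = 4·4 + 1
4 = 4·1 + 0
Back-substitute:
1 = 17 − 4·4
1 = −4·38 + 9·17
1 = 9·93 − 22·38
1 = −22·317 + 75·93
1 = 75·1361 − 322·317
317⁻¹ ≡ 1039 (mod 1361), so k ≡ 1039·957 ≡ 793 (mod 1361).
x = 179 + 317·793 = 251560.

251560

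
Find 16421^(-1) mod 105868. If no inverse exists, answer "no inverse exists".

gcd(105868, 16421) by repeated division:
105868 = 6×16421 + 7342
16421 = 2×7342 + 1737
7342 = 4×1737 + 394
1737 = 4×394 + 161
394 = 2×161 + 72
161 = 2×72 + 17
72 = 4×17 + 4
17 = 4×4 + 1
4 = 4×1 + 0
The gcd is 1. Working backward:
1 = 17 − 4·4
1 = −4·72 + 17·17
1 = 17·161 − 38·72
1 = −38·394 + 93·161
1 = 93·1737 − 410·394
1 = −410·7342 + 1733·1737
1 = 1733·16421 − 3876·7342
1 = −3876·105868 + 24989·16421
So 16421·24989 ≡ 1 (mod 105868).

24989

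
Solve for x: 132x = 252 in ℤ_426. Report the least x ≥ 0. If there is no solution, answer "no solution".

60

First find gcd(132, 426):
426 = 3*132 + 30
132 = 4*30 + 12
30 = 2*12 + 6
12 = 2*6 + 0
gcd = 6 and 6 | 252, so solutions exist. Divide through by 6: 22x ≡ 42 (mod 71).
Now find 22⁻¹ mod 71:
71 = 3×22 + 5
22 = 4×5 + 2
5 = 2×2 + 1
2 = 2×1 + 0
Back-substitute:
1 = 5 − 2·2
1 = −2·22 + 9·5
1 = 9·71 − 29·22
So 22·(-29) ≡ 1 (mod 71), i.e. 22⁻¹ ≡ 42.
Then x ≡ 42·42 ≡ 60 (mod 71); the smallest non-negative solution is x = 60.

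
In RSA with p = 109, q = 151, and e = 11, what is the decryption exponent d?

5891

φ(n) = (p−1)(q−1) = 108·150 = 16200.
Need d with 11·d ≡ 1 (mod 16200). Apply the extended Euclidean algorithm:
16200 = 1472×11 + 8
11 = 1×8 + 3
8 = 2×3 + 2
3 = 1×2 + 1
2 = 2×1 + 0
Back-substitute:
1 = 3 − 2
1 = −8 + 3·3
1 = 3·11 − 4·8
1 = −4·16200 + 5891·11
So 11·5891 ≡ 1 (mod 16200), hence d = 5891.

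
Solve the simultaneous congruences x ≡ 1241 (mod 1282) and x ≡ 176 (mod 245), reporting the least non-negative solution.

26881

Write x = 1241 + 1282·k. Then 1282·k ≡ 176 − 1241 ≡ 160 (mod 245).
Need 1282⁻¹ mod 245. Extended Euclid on (245, 57):
245 = 4*57 + 17
57 = 3*17 + 6
17 = 2*6 + 5
6 = 1*5 + 1
5 = 5*1 + 0
Back-substitute:
1 = 6 − 5
1 = −17 + 3·6
1 = 3·57 − 10·17
1 = −10·245 + 43·57
1282⁻¹ ≡ 43 (mod 245), so k ≡ 43·160 ≡ 20 (mod 245).
x = 1241 + 1282·20 = 26881.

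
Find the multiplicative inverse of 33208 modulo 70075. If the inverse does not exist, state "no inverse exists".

59197

Extended Euclidean algorithm:
70075 = 2*33208 + 3659
33208 = 9*3659 + 277
3659 = 13*277 + 58
277 = 4*58 + 45
58 = 1*45 + 13
45 = 3*13 + 6
13 = 2*6 + 1
6 = 6*1 + 0
gcd = 1, so the inverse exists. Back-substitute:
1 = 13 − 2·6
1 = −2·45 + 7·13
1 = 7·58 − 9·45
1 = −9·277 + 43·58
1 = 43·3659 − 568·277
1 = −568·33208 + 5155·3659
1 = 5155·70075 − 10878·33208
Hence 33208⁻¹ ≡ -10878 ≡ 59197 (mod 70075).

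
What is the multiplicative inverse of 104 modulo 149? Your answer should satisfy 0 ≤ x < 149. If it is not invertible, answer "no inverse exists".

96

Apply the Euclidean algorithm to 149 and 104:
149 = 1×104 + 45
104 = 2×45 + 14
45 = 3×14 + 3
14 = 4×3 + 2
3 = 1×2 + 1
2 = 2×1 + 0
Since gcd(104, 149) = 1, back-substitute to write 1 as a combination:
1 = 3 − 2
1 = −14 + 5·3
1 = 5·45 − 16·14
1 = −16·104 + 37·45
1 = 37·149 − 53·104
So 104·(-53) ≡ 1 (mod 149), and -53 ≡ 96 (mod 149).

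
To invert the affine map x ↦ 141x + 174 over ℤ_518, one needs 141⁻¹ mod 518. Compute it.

Run Euclid on (518, 141):
518 = 3·141 + 95
141 = 1·95 + 46
95 = 2·46 + 3
46 = 15·3 + 1
3 = 3·1 + 0
Since gcd(141, 518) = 1, back-substitute to write 1 as a combination:
1 = 46 − 15·3
1 = −15·95 + 31·46
1 = 31·141 − 46·95
1 = −46·518 + 169·141
So 141·169 ≡ 1 (mod 518).

169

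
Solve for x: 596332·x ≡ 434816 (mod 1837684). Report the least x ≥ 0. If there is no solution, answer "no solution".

First find gcd(596332, 1837684):
1837684 = 3×596332 + 48688
596332 = 12×48688 + 12076
48688 = 4×12076 + 384
12076 = 31×384 + 172
384 = 2×172 + 40
172 = 4×40 + 12
40 = 3×12 + 4
12 = 3×4 + 0
gcd = 4 and 4 | 434816, so solutions exist. Divide through by 4: 149083x ≡ 108704 (mod 459421).
Now find 149083⁻¹ mod 459421:
459421 = 3·149083 + 12172
149083 = 12·12172 + 3019
12172 = 4·3019 + 96
3019 = 31·96 + 43
96 = 2·43 + 10
43 = 4·10 + 3
10 = 3·3 + 1
3 = 3·1 + 0
Back-substitute:
1 = 10 − 3·3
1 = −3·43 + 13·10
1 = 13·96 − 29·43
1 = −29·3019 + 912·96
1 = 912·12172 − 3677·3019
1 = −3677·149083 + 45036·12172
1 = 45036·459421 − 138785·149083
So 149083·(-138785) ≡ 1 (mod 459421), i.e. 149083⁻¹ ≡ 320636.
Then x ≡ 320636·108704 ≡ 441579 (mod 459421); the smallest non-negative solution is x = 441579.

441579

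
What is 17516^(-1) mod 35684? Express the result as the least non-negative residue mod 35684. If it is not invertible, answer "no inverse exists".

Compute gcd(17516, 35684):
35684 = 2*17516 + 652
17516 = 26*652 + 564
652 = 1*564 + 88
564 = 6*88 + 36
88 = 2*36 + 16
36 = 2*16 + 4
16 = 4*4 + 0
gcd(17516, 35684) = 4 ≠ 1, so 17516 has no multiplicative inverse modulo 35684.

no inverse exists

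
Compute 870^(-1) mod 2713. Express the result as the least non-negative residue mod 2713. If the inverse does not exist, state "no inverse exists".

1475

Apply the Euclidean algorithm to 2713 and 870:
2713 = 3·870 + 103
870 = 8·103 + 46
103 = 2·46 + 11
46 = 4·11 + 2
11 = 5·2 + 1
2 = 2·1 + 0
Since gcd(870, 2713) = 1, back-substitute to write 1 as a combination:
1 = 11 − 5·2
1 = −5·46 + 21·11
1 = 21·103 − 47·46
1 = −47·870 + 397·103
1 = 397·2713 − 1238·870
Thus 870·(-1238) ≡ 1 (mod 2713); reducing, -1238 mod 2713 = 1475.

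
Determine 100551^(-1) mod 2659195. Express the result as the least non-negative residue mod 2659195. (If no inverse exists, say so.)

no inverse exists

Euclidean algorithm on 2659195, 100551:
2659195 = 26·100551 + 44869
100551 = 2·44869 + 10813
44869 = 4·10813 + 1617
10813 = 6·1617 + 1111
1617 = 1·1111 + 506
1111 = 2·506 + 99
506 = 5·99 + 11
99 = 9·11 + 0
gcd(100551, 2659195) = 11 ≠ 1, so 100551 has no multiplicative inverse modulo 2659195.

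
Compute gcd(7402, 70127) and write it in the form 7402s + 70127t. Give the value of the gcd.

Repeated division:
70127 = 9*7402 + 3509
7402 = 2*3509 + 384
3509 = 9*384 + 53
384 = 7*53 + 13
53 = 4*13 + 1
13 = 13*1 + 0
gcd(7402, 70127) = 1.
Back-substituting:
1 = 53 − 4·13
1 = −4·384 + 29·53
1 = 29·3509 − 265·384
1 = −265·7402 + 559·3509
1 = 559·70127 − 5296·7402
So 1 = (559)·70127 + (-5296)·7402.

1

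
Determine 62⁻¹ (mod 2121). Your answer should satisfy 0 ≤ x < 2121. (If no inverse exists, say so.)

Extended Euclidean algorithm:
2121 = 34*62 + 13
62 = 4*13 + 10
13 = 1*10 + 3
10 = 3*3 + 1
3 = 3*1 + 0
Since gcd(62, 2121) = 1, back-substitute to write 1 as a combination:
1 = 10 − 3·3
1 = −3·13 + 4·10
1 = 4·62 − 19·13
1 = −19·2121 + 650·62
So 62·650 ≡ 1 (mod 2121).

650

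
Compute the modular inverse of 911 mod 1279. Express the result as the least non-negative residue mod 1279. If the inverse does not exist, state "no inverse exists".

Apply the Euclidean algorithm to 1279 and 911:
1279 = 1·911 + 368
911 = 2·368 + 175
368 = 2·175 + 18
175 = 9·18 + 13
18 = 1·13 + 5
13 = 2·5 + 3
5 = 1·3 + 2
3 = 1·2 + 1
2 = 2·1 + 0
The gcd is 1. Working backward:
1 = 3 − 2
1 = −5 + 2·3
1 = 2·13 − 5·5
1 = −5·18 + 7·13
1 = 7·175 − 68·18
1 = −68·368 + 143·175
1 = 143·911 − 354·368
1 = −354·1279 + 497·911
So 911·497 ≡ 1 (mod 1279).

497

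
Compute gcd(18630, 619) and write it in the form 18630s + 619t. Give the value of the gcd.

Apply Euclid's algorithm to 18630 and 619:
18630 = 30*619 + 60
619 = 10*60 + 19
60 = 3*19 + 3
19 = 6*3 + 1
3 = 3*1 + 0
gcd(18630, 619) = 1.
Working backward:
1 = 19 − 6·3
1 = −6·60 + 19·19
1 = 19·619 − 196·60
1 = −196·18630 + 5899·619
So 1 = (-196)·18630 + (5899)·619.

1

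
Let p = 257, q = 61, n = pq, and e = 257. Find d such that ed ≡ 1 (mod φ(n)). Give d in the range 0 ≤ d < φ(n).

1793

φ(n) = (p−1)(q−1) = 256·60 = 15360.
Need d with 257·d ≡ 1 (mod 15360). Apply the extended Euclidean algorithm:
15360 = 59*257 + 197
257 = 1*197 + 60
197 = 3*60 + 17
60 = 3*17 + 9
17 = 1*9 + 8
9 = 1*8 + 1
8 = 8*1 + 0
Back-substitute:
1 = 9 − 8
1 = −17 + 2·9
1 = 2·60 − 7·17
1 = −7·197 + 23·60
1 = 23·257 − 30·197
1 = −30·15360 + 1793·257
So 257·1793 ≡ 1 (mod 15360), hence d = 1793.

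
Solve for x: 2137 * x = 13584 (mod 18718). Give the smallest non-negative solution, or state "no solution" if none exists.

5980

First find gcd(2137, 18718):
18718 = 8*2137 + 1622
2137 = 1*1622 + 515
1622 = 3*515 + 77
515 = 6*77 + 53
77 = 1*53 + 24
53 = 2*24 + 5
24 = 4*5 + 4
5 = 1*4 + 1
4 = 4*1 + 0
gcd = 1, so a unique solution mod 18718 exists.
Back-substitute for the Bézout coefficients:
1 = 5 − 4
1 = −24 + 5·5
1 = 5·53 − 11·24
1 = −11·77 + 16·53
1 = 16·515 − 107·77
1 = −107·1622 + 337·515
1 = 337·2137 − 444·1622
1 = −444·18718 + 3889·2137
So 2137·(3889) ≡ 1 (mod 18718), giving 2137⁻¹ ≡ 3889.
x ≡ 2137⁻¹·13584 ≡ 3889·13584 ≡ 5980 (mod 18718).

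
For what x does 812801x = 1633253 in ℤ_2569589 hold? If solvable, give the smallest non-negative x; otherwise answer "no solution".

gcd(812801, 2569589):
2569589 = 3*812801 + 131186
812801 = 6*131186 + 25685
131186 = 5*25685 + 2761
25685 = 9*2761 + 836
2761 = 3*836 + 253
836 = 3*253 + 77
253 = 3*77 + 22
77 = 3*22 + 11
22 = 2*11 + 0
gcd = 11, but 11 ∤ 1633253, so the congruence has no solution.

no solution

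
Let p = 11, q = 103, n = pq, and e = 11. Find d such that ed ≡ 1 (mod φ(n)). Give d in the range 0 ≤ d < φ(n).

371

φ(n) = (p−1)(q−1) = 10·102 = 1020.
Need d with 11·d ≡ 1 (mod 1020). Apply the extended Euclidean algorithm:
1020 = 92*11 + 8
11 = 1*8 + 3
8 = 2*3 + 2
3 = 1*2 + 1
2 = 2*1 + 0
Back-substitute:
1 = 3 − 2
1 = −8 + 3·3
1 = 3·11 − 4·8
1 = −4·1020 + 371·11
So 11·371 ≡ 1 (mod 1020), hence d = 371.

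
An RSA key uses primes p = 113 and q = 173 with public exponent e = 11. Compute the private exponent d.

φ(n) = (p−1)(q−1) = 112·172 = 19264.
Need d with 11·d ≡ 1 (mod 19264). Apply the extended Euclidean algorithm:
19264 = 1751*11 + 3
11 = 3*3 + 2
3 = 1*2 + 1
2 = 2*1 + 0
Back-substitute:
1 = 3 − 2
1 = −11 + 4·3
1 = 4·19264 − 7005·11
So 11·(-7005) ≡ 1 (mod 19264), hence d ≡ -7005 ≡ 12259 (mod 19264).

12259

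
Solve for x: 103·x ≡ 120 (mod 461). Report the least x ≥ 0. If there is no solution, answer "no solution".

216

First find gcd(103, 461):
461 = 4×103 + 49
103 = 2×49 + 5
49 = 9×5 + 4
5 = 1×4 + 1
4 = 4×1 + 0
gcd = 1, so a unique solution mod 461 exists.
Back-substitute for the Bézout coefficients:
1 = 5 − 4
1 = −49 + 10·5
1 = 10·103 − 21·49
1 = −21·461 + 94·103
So 103·(94) ≡ 1 (mod 461), giving 103⁻¹ ≡ 94.
x ≡ 103⁻¹·120 ≡ 94·120 ≡ 216 (mod 461).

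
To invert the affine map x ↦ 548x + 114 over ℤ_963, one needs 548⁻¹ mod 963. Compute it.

782

Extended Euclidean algorithm:
963 = 1·548 + 415
548 = 1·415 + 133
415 = 3·133 + 16
133 = 8·16 + 5
16 = 3·5 + 1
5 = 5·1 + 0
The gcd is 1. Working backward:
1 = 16 − 3·5
1 = −3·133 + 25·16
1 = 25·415 − 78·133
1 = −78·548 + 103·415
1 = 103·963 − 181·548
Thus 548·(-181) ≡ 1 (mod 963); reducing, -181 mod 963 = 782.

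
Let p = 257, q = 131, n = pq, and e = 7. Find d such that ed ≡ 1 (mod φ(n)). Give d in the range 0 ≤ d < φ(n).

φ(n) = (p−1)(q−1) = 256·130 = 33280.
Need d with 7·d ≡ 1 (mod 33280). Apply the extended Euclidean algorithm:
33280 = 4754*7 + 2
7 = 3*2 + 1
2 = 2*1 + 0
Back-substitute:
1 = 7 − 3·2
1 = −3·33280 + 14263·7
So 7·14263 ≡ 1 (mod 33280), hence d = 14263.

14263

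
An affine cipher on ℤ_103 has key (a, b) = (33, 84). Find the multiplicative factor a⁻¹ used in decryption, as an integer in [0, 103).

Extended Euclidean algorithm:
103 = 3·33 + 4
33 = 8·4 + 1
4 = 4·1 + 0
gcd = 1, so the inverse exists. Back-substitute:
1 = 33 − 8·4
1 = −8·103 + 25·33
So 33·25 ≡ 1 (mod 103).

25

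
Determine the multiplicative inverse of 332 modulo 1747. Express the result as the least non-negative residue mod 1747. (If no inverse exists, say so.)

Apply the Euclidean algorithm to 1747 and 332:
1747 = 5×332 + 87
332 = 3×87 + 71
87 = 1×71 + 16
71 = 4×16 + 7
16 = 2×7 + 2
7 = 3×2 + 1
2 = 2×1 + 0
gcd = 1, so the inverse exists. Back-substitute:
1 = 7 − 3·2
1 = −3·16 + 7·7
1 = 7·71 − 31·16
1 = −31·87 + 38·71
1 = 38·332 − 145·87
1 = −145·1747 + 763·332
So 332·763 ≡ 1 (mod 1747).

763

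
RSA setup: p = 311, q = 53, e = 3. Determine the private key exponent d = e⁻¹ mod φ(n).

φ(n) = (p−1)(q−1) = 310·52 = 16120.
Need d with 3·d ≡ 1 (mod 16120). Apply the extended Euclidean algorithm:
16120 = 5373·3 + 1
3 = 3·1 + 0
Back-substitute:
1 = 16120 − 5373·3
So 3·(-5373) ≡ 1 (mod 16120), hence d ≡ -5373 ≡ 10747 (mod 16120).

10747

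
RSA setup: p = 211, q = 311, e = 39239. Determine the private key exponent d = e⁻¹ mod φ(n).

φ(n) = (p−1)(q−1) = 210·310 = 65100.
Need d with 39239·d ≡ 1 (mod 65100). Apply the extended Euclidean algorithm:
65100 = 1*39239 + 25861
39239 = 1*25861 + 13378
25861 = 1*13378 + 12483
13378 = 1*12483 + 895
12483 = 13*895 + 848
895 = 1*848 + 47
848 = 18*47 + 2
47 = 23*2 + 1
2 = 2*1 + 0
Back-substitute:
1 = 47 − 23·2
1 = −23·848 + 415·47
1 = 415·895 − 438·848
1 = −438·12483 + 6109·895
1 = 6109·13378 − 6547·12483
1 = −6547·25861 + 12656·13378
1 = 12656·39239 − 19203·25861
1 = −19203·65100 + 31859·39239
So 39239·31859 ≡ 1 (mod 65100), hence d = 31859.

31859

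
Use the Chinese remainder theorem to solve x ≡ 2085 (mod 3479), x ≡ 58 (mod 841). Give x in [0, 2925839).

2917487

Write x = 2085 + 3479·k. Then 3479·k ≡ 58 − 2085 ≡ 496 (mod 841).
Need 3479⁻¹ mod 841. Extended Euclid on (841, 115):
841 = 7×115 + 36
115 = 3×36 + 7
36 = 5×7 + 1
7 = 7×1 + 0
Back-substitute:
1 = 36 − 5·7
1 = −5·115 + 16·36
1 = 16·841 − 117·115
3479⁻¹ ≡ 724 (mod 841), so k ≡ 724·496 ≡ 838 (mod 841).
x = 2085 + 3479·838 = 2917487.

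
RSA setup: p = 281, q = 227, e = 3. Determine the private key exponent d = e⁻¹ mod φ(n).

42187

φ(n) = (p−1)(q−1) = 280·226 = 63280.
Need d with 3·d ≡ 1 (mod 63280). Apply the extended Euclidean algorithm:
63280 = 21093×3 + 1
3 = 3×1 + 0
Back-substitute:
1 = 63280 − 21093·3
So 3·(-21093) ≡ 1 (mod 63280), hence d ≡ -21093 ≡ 42187 (mod 63280).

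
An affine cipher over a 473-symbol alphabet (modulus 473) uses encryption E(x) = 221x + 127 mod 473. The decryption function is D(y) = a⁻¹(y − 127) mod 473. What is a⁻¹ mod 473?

122

Apply the Euclidean algorithm to 473 and 221:
473 = 2·221 + 31
221 = 7·31 + 4
31 = 7·4 + 3
4 = 1·3 + 1
3 = 3·1 + 0
gcd = 1, so the inverse exists. Back-substitute:
1 = 4 − 3
1 = −31 + 8·4
1 = 8·221 − 57·31
1 = −57·473 + 122·221
So 221·122 ≡ 1 (mod 473).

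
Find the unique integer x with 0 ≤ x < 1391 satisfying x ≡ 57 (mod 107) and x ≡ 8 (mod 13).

164

Write x = 57 + 107·k. Then 107·k ≡ 8 − 57 ≡ 3 (mod 13).
Need 107⁻¹ mod 13. Extended Euclid on (13, 3):
13 = 4*3 + 1
3 = 3*1 + 0
Back-substitute:
1 = 13 − 4·3
107⁻¹ ≡ 9 (mod 13), so k ≡ 9·3 ≡ 1 (mod 13).
x = 57 + 107·1 = 164.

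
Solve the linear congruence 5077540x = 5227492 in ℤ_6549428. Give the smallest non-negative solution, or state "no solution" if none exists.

First find gcd(5077540, 6549428):
6549428 = 1·5077540 + 1471888
5077540 = 3·1471888 + 661876
1471888 = 2·661876 + 148136
661876 = 4·148136 + 69332
148136 = 2·69332 + 9472
69332 = 7·9472 + 3028
9472 = 3·3028 + 388
3028 = 7·388 + 312
388 = 1·312 + 76
312 = 4·76 + 8
76 = 9·8 + 4
8 = 2·4 + 0
gcd = 4 and 4 | 5227492, so solutions exist. Divide through by 4: 1269385x ≡ 1306873 (mod 1637357).
Now find 1269385⁻¹ mod 1637357:
1637357 = 1*1269385 + 367972
1269385 = 3*367972 + 165469
367972 = 2*165469 + 37034
165469 = 4*37034 + 17333
37034 = 2*17333 + 2368
17333 = 7*2368 + 757
2368 = 3*757 + 97
757 = 7*97 + 78
97 = 1*78 + 19
78 = 4*19 + 2
19 = 9*2 + 1
2 = 2*1 + 0
Back-substitute:
1 = 19 − 9·2
1 = −9·78 + 37·19
1 = 37·97 − 46·78
1 = −46·757 + 359·97
1 = 359·2368 − 1123·757
1 = −1123·17333 + 8220·2368
1 = 8220·37034 − 17563·17333
1 = −17563·165469 + 78472·37034
1 = 78472·367972 − 174507·165469
1 = −174507·1269385 + 601993·367972
1 = 601993·1637357 − 776500·1269385
So 1269385·(-776500) ≡ 1 (mod 1637357), i.e. 1269385⁻¹ ≡ 860857.
Then x ≡ 860857·1306873 ≡ 1138104 (mod 1637357); the smallest non-negative solution is x = 1138104.

1138104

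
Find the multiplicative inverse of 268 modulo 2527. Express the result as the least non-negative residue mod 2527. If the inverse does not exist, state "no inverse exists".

2461

Extended Euclidean algorithm:
2527 = 9·268 + 115
268 = 2·115 + 38
115 = 3·38 + 1
38 = 38·1 + 0
The gcd is 1. Working backward:
1 = 115 − 3·38
1 = −3·268 + 7·115
1 = 7·2527 − 66·268
Thus 268·(-66) ≡ 1 (mod 2527); reducing, -66 mod 2527 = 2461.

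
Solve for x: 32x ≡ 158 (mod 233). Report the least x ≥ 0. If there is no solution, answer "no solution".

136

First find gcd(32, 233):
233 = 7·32 + 9
32 = 3·9 + 5
9 = 1·5 + 4
5 = 1·4 + 1
4 = 4·1 + 0
gcd = 1, so a unique solution mod 233 exists.
Back-substitute for the Bézout coefficients:
1 = 5 − 4
1 = −9 + 2·5
1 = 2·32 − 7·9
1 = −7·233 + 51·32
So 32·(51) ≡ 1 (mod 233), giving 32⁻¹ ≡ 51.
x ≡ 32⁻¹·158 ≡ 51·158 ≡ 136 (mod 233).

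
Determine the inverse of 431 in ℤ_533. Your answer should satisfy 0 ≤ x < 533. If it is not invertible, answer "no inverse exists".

Extended Euclidean algorithm:
533 = 1×431 + 102
431 = 4×102 + 23
102 = 4×23 + 10
23 = 2×10 + 3
10 = 3×3 + 1
3 = 3×1 + 0
gcd = 1, so the inverse exists. Back-substitute:
1 = 10 − 3·3
1 = −3·23 + 7·10
1 = 7·102 − 31·23
1 = −31·431 + 131·102
1 = 131·533 − 162·431
Thus 431·(-162) ≡ 1 (mod 533); reducing, -162 mod 533 = 371.

371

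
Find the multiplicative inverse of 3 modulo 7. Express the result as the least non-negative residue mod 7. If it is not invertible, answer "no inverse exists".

Extended Euclidean algorithm:
7 = 2×3 + 1
3 = 3×1 + 0
The gcd is 1. Working backward:
1 = 7 − 2·3
So 3·(-2) ≡ 1 (mod 7), and -2 ≡ 5 (mod 7).

5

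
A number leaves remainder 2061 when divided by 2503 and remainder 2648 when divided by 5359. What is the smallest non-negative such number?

9493437

Write x = 2061 + 2503·k. Then 2503·k ≡ 2648 − 2061 ≡ 587 (mod 5359).
Need 2503⁻¹ mod 5359. Extended Euclid on (5359, 2503):
5359 = 2×2503 + 353
2503 = 7×353 + 32
353 = 11×32 + 1
32 = 32×1 + 0
Back-substitute:
1 = 353 − 11·32
1 = −11·2503 + 78·353
1 = 78·5359 − 167·2503
2503⁻¹ ≡ 5192 (mod 5359), so k ≡ 5192·587 ≡ 3792 (mod 5359).
x = 2061 + 2503·3792 = 9493437.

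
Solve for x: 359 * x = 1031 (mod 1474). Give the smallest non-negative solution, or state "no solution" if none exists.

First find gcd(359, 1474):
1474 = 4×359 + 38
359 = 9×38 + 17
38 = 2×17 + 4
17 = 4×4 + 1
4 = 4×1 + 0
gcd = 1, so a unique solution mod 1474 exists.
Back-substitute for the Bézout coefficients:
1 = 17 − 4·4
1 = −4·38 + 9·17
1 = 9·359 − 85·38
1 = −85·1474 + 349·359
So 359·(349) ≡ 1 (mod 1474), giving 359⁻¹ ≡ 349.
x ≡ 359⁻¹·1031 ≡ 349·1031 ≡ 163 (mod 1474).

163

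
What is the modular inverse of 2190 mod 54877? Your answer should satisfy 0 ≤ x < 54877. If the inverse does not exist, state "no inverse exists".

17716

Apply the Euclidean algorithm to 54877 and 2190:
54877 = 25*2190 + 127
2190 = 17*127 + 31
127 = 4*31 + 3
31 = 10*3 + 1
3 = 3*1 + 0
The gcd is 1. Working backward:
1 = 31 − 10·3
1 = −10·127 + 41·31
1 = 41·2190 − 707·127
1 = −707·54877 + 17716·2190
So 2190·17716 ≡ 1 (mod 54877).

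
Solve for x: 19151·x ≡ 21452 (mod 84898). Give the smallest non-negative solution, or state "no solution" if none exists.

no solution

gcd(19151, 84898):
84898 = 4*19151 + 8294
19151 = 2*8294 + 2563
8294 = 3*2563 + 605
2563 = 4*605 + 143
605 = 4*143 + 33
143 = 4*33 + 11
33 = 3*11 + 0
gcd = 11, but 11 ∤ 21452, so the congruence has no solution.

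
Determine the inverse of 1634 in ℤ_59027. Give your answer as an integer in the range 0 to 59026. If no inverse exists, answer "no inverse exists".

17737

gcd(59027, 1634) by repeated division:
59027 = 36·1634 + 203
1634 = 8·203 + 10
203 = 20·10 + 3
10 = 3·3 + 1
3 = 3·1 + 0
Since gcd(1634, 59027) = 1, back-substitute to write 1 as a combination:
1 = 10 − 3·3
1 = −3·203 + 61·10
1 = 61·1634 − 491·203
1 = −491·59027 + 17737·1634
So 1634·17737 ≡ 1 (mod 59027).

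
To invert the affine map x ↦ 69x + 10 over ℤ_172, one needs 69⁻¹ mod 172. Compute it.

5

gcd(172, 69) by repeated division:
172 = 2·69 + 34
69 = 2·34 + 1
34 = 34·1 + 0
gcd = 1, so the inverse exists. Back-substitute:
1 = 69 − 2·34
1 = −2·172 + 5·69
So 69·5 ≡ 1 (mod 172).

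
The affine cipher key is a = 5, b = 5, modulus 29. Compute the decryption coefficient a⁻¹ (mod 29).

6

gcd(29, 5) by repeated division:
29 = 5*5 + 4
5 = 1*4 + 1
4 = 4*1 + 0
gcd = 1, so the inverse exists. Back-substitute:
1 = 5 − 4
1 = −29 + 6·5
So 5·6 ≡ 1 (mod 29).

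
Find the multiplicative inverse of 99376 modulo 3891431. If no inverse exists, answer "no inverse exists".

212749

gcd(3891431, 99376) by repeated division:
3891431 = 39·99376 + 15767
99376 = 6·15767 + 4774
15767 = 3·4774 + 1445
4774 = 3·1445 + 439
1445 = 3·439 + 128
439 = 3·128 + 55
128 = 2·55 + 18
55 = 3·18 + 1
18 = 18·1 + 0
Since gcd(99376, 3891431) = 1, back-substitute to write 1 as a combination:
1 = 55 − 3·18
1 = −3·128 + 7·55
1 = 7·439 − 24·128
1 = −24·1445 + 79·439
1 = 79·4774 − 261·1445
1 = −261·15767 + 862·4774
1 = 862·99376 − 5433·15767
1 = −5433·3891431 + 212749·99376
So 99376·212749 ≡ 1 (mod 3891431).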